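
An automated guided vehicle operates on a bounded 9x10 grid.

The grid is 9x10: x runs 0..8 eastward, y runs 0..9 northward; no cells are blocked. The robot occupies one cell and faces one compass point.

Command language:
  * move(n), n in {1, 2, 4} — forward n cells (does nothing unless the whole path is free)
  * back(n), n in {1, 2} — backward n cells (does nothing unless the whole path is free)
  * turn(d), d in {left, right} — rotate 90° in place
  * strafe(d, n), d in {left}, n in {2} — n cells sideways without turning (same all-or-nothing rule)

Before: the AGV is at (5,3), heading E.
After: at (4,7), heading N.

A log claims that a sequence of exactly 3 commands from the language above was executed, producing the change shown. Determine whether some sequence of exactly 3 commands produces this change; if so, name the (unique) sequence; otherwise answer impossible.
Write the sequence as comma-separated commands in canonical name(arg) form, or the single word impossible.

back(1), turn(left), move(4)

key: cell and facing (now N) both changed — the 3 commands mix motion and turning
initial: at (5,3), heading E
t=1 back(1) ⇒ at (4,3), heading E
t=2 turn(left) ⇒ at (4,3), heading N
t=3 move(4) ⇒ at (4,7), heading N
all 512 alternatives checked — unique.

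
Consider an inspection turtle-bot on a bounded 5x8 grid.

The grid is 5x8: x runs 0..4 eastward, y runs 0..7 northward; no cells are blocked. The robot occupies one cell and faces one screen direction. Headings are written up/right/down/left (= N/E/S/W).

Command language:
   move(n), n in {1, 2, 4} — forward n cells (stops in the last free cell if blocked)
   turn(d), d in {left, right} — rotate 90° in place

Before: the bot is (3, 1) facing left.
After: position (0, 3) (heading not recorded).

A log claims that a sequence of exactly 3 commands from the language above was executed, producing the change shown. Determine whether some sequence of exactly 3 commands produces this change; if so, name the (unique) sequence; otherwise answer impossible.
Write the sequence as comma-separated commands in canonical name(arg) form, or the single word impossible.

key: move(4) runs into the grid edge before its full distance
from: (3, 1) facing left
t=1 move(4) ⇒ (0, 1) facing left
t=2 turn(right) ⇒ (0, 1) facing up
t=3 move(2) ⇒ (0, 3) facing up
uniquely the one of 125 3-step routes that fits.

move(4), turn(right), move(2)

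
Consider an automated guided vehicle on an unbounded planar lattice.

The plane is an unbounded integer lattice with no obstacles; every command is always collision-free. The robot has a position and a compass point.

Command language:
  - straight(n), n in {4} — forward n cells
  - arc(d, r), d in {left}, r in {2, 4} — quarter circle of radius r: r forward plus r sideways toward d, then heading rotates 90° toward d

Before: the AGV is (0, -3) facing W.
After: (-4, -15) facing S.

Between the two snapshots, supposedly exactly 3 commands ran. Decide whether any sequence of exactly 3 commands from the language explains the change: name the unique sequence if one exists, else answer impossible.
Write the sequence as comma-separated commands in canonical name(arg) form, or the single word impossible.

arc(left, 4), straight(4), straight(4)

key: order matters: swapping arc(left, 4) and straight(4) lands elsewhere
start: (0, -3) facing W
step 1 (arc(left, 4)): (-4, -7) facing S
step 2 (straight(4)): (-4, -11) facing S
step 3 (straight(4)): (-4, -15) facing S
all 27 alternatives checked — unique.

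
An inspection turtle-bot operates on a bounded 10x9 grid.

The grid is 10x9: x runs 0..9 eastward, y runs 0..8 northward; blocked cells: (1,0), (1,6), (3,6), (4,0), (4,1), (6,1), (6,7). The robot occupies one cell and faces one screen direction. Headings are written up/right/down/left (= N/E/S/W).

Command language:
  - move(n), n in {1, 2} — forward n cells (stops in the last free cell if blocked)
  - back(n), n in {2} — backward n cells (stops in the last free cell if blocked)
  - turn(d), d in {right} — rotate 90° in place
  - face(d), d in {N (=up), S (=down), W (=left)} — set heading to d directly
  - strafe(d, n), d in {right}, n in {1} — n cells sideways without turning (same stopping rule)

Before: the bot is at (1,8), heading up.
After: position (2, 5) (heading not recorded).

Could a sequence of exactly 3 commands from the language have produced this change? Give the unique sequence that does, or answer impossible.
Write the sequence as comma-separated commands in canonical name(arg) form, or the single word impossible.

back(2), strafe(right, 1), back(2)

key: the first back(2) is stopped early by the blocked cell at (1,6)
initial: at (1,8), heading up
[1] after back(2): at (1,7), heading up
[2] after strafe(right, 1): at (2,7), heading up
[3] after back(2): at (2,5), heading up
no other 3-command option fits: unique.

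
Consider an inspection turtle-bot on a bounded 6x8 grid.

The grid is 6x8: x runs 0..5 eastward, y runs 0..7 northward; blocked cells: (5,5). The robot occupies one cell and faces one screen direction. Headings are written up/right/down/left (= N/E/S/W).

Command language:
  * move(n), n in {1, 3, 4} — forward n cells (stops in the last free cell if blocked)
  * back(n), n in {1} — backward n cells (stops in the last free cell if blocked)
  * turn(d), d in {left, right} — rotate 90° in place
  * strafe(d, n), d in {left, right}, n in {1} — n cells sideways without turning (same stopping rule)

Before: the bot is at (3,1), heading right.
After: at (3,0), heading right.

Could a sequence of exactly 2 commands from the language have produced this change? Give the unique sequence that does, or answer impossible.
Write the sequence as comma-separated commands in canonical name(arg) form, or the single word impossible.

key: the second strafe(right, 1) runs into the grid edge before its full distance
from: at (3,1), heading right
1. strafe(right, 1) → at (3,0), heading right
2. strafe(right, 1) → at (3,0), heading right
no rival 2-sequence matches.

strafe(right, 1), strafe(right, 1)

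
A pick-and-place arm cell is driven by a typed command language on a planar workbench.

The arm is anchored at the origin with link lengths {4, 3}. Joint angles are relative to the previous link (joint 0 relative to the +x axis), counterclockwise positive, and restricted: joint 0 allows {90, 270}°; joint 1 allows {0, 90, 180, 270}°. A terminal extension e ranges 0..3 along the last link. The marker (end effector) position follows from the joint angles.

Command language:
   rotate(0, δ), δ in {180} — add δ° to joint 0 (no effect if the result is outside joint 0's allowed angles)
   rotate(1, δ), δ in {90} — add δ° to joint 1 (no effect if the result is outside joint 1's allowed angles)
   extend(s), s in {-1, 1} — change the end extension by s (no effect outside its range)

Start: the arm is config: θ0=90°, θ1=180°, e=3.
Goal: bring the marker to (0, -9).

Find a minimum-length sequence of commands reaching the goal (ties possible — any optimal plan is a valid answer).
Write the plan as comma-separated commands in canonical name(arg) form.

initial: config: θ0=90°, θ1=180°, e=3
1. rotate(0, 180) → config: θ0=270°, θ1=180°, e=3
2. extend(-1) → config: θ0=270°, θ1=180°, e=2
3. rotate(1, 90) → config: θ0=270°, θ1=270°, e=2
4. rotate(1, 90) → config: θ0=270°, θ1=0°, e=2
minimal: 4 command(s), checked below 4.

rotate(0, 180), extend(-1), rotate(1, 90), rotate(1, 90)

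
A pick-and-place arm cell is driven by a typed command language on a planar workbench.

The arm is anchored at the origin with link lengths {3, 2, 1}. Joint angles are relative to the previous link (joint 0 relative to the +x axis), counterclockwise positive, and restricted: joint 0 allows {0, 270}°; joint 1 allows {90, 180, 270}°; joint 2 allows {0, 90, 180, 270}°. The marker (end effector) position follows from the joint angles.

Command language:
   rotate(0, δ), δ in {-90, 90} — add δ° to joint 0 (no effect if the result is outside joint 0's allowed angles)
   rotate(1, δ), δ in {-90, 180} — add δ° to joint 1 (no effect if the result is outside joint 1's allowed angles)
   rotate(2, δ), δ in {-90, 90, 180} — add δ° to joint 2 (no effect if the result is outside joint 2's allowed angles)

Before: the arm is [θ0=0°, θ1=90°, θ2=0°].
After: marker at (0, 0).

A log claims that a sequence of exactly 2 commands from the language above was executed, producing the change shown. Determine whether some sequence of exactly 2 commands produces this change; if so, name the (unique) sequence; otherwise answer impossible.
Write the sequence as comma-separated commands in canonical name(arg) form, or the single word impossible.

key: running rotate(1, -90) before rotate(1, 180) would end elsewhere — order is forced
from: [θ0=0°, θ1=90°, θ2=0°]
step 1 (rotate(1, 180)): [θ0=0°, θ1=270°, θ2=0°]
step 2 (rotate(1, -90)): [θ0=0°, θ1=180°, θ2=0°]
no rival 2-sequence matches.

rotate(1, 180), rotate(1, -90)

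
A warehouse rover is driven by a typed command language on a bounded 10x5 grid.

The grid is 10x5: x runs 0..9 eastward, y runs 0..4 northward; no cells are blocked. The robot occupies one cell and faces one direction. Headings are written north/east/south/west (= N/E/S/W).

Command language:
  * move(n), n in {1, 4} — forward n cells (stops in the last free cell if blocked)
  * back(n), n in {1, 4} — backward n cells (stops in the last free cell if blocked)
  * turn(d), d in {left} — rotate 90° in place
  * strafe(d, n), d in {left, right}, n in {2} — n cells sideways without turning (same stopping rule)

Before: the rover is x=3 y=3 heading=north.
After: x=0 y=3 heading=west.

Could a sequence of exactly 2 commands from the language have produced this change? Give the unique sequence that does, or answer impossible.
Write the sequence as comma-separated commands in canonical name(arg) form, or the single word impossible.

key: cell and facing (now W) both changed — the 2 commands mix motion and turning
begin: x=3 y=3 heading=north
1. turn(left) → x=3 y=3 heading=west
2. move(4) → x=0 y=3 heading=west
all 49 alternatives checked — unique.

turn(left), move(4)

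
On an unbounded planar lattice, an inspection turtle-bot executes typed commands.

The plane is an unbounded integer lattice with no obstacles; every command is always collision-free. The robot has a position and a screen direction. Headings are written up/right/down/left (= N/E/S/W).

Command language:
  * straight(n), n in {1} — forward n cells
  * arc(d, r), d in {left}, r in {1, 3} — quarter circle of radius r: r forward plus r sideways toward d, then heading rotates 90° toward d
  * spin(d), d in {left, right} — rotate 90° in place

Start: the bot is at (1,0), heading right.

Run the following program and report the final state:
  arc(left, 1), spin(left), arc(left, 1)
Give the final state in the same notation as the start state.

initial: at (1,0), heading right
[1] after arc(left, 1): at (2,1), heading up
[2] after spin(left): at (2,1), heading left
[3] after arc(left, 1): at (1,0), heading down

at (1,0), heading down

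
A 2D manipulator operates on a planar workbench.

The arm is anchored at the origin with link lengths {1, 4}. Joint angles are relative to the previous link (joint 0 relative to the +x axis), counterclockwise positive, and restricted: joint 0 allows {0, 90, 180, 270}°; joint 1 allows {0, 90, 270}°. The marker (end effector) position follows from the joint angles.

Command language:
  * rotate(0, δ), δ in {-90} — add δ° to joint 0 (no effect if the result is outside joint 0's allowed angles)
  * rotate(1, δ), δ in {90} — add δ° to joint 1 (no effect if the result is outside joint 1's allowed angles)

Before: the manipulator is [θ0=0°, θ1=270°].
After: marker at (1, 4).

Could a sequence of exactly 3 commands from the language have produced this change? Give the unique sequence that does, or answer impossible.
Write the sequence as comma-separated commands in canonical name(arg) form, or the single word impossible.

rotate(1, 90), rotate(1, 90), rotate(1, 90)

from: [θ0=0°, θ1=270°]
1. rotate(1, 90) → [θ0=0°, θ1=0°]
2. rotate(1, 90) → [θ0=0°, θ1=90°]
3. rotate(1, 90) → [θ0=0°, θ1=90°]
no rival 3-sequence matches.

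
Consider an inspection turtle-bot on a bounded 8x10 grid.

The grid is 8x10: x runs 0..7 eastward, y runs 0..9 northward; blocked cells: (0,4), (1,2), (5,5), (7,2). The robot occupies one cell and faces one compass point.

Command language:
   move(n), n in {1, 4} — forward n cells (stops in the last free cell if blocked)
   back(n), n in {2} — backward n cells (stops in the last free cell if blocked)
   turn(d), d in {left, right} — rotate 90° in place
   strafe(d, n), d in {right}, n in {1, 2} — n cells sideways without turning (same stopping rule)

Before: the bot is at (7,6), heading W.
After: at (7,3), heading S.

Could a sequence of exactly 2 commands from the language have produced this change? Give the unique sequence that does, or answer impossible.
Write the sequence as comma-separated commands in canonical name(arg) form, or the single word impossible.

turn(left), move(4)

key: running move(4) before turn(left) would end elsewhere — order is forced
begin: at (7,6), heading W
t=1 turn(left) ⇒ at (7,6), heading S
t=2 move(4) ⇒ at (7,3), heading S
uniquely the one of 49 2-step routes that fits.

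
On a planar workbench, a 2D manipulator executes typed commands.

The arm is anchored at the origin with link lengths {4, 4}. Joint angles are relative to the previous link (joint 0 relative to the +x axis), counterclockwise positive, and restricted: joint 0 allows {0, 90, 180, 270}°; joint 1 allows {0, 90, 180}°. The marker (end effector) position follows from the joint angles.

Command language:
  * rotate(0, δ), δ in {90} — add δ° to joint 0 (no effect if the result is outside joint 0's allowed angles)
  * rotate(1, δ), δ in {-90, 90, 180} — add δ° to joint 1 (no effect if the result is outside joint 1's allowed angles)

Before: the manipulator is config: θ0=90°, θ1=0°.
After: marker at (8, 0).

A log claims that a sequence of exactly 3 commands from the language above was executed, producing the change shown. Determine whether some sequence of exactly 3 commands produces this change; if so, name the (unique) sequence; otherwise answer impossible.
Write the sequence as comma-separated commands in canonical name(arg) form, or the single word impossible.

initial: config: θ0=90°, θ1=0°
1. rotate(0, 90) → config: θ0=180°, θ1=0°
2. rotate(0, 90) → config: θ0=270°, θ1=0°
3. rotate(0, 90) → config: θ0=0°, θ1=0°
no other 3-command option fits: unique.

rotate(0, 90), rotate(0, 90), rotate(0, 90)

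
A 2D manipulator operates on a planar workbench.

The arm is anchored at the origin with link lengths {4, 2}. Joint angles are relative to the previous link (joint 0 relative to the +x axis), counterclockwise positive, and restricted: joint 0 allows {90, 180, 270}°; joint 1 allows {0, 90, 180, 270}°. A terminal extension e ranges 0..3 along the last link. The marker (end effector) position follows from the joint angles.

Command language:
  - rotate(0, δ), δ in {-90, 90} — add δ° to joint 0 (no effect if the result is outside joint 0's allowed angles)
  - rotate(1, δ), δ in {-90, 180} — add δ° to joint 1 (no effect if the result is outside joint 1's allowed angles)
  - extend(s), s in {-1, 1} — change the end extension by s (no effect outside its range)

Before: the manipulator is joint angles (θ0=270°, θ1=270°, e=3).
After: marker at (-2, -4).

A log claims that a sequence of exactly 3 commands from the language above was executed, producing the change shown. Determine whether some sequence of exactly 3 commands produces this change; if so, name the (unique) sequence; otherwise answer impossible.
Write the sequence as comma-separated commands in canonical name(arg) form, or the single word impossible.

start: joint angles (θ0=270°, θ1=270°, e=3)
step 1 (extend(-1)): joint angles (θ0=270°, θ1=270°, e=2)
step 2 (extend(-1)): joint angles (θ0=270°, θ1=270°, e=1)
step 3 (extend(-1)): joint angles (θ0=270°, θ1=270°, e=0)
no rival 3-sequence matches.

extend(-1), extend(-1), extend(-1)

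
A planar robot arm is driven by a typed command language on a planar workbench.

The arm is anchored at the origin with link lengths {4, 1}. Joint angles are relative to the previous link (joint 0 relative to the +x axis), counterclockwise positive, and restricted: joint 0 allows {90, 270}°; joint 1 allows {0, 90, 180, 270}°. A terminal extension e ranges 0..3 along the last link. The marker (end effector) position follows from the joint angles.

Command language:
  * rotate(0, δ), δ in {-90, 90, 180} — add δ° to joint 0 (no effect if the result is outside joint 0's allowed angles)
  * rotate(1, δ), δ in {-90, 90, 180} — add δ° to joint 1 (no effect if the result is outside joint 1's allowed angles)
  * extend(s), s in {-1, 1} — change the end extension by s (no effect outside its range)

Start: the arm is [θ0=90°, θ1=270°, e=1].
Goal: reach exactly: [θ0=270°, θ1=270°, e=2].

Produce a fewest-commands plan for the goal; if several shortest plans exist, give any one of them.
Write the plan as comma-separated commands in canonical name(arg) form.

rotate(0, 180), extend(1)

t0: [θ0=90°, θ1=270°, e=1]
t=1 rotate(0, 180) ⇒ [θ0=270°, θ1=270°, e=1]
t=2 extend(1) ⇒ [θ0=270°, θ1=270°, e=2]
no 1-step plan works, so 2 is optimal.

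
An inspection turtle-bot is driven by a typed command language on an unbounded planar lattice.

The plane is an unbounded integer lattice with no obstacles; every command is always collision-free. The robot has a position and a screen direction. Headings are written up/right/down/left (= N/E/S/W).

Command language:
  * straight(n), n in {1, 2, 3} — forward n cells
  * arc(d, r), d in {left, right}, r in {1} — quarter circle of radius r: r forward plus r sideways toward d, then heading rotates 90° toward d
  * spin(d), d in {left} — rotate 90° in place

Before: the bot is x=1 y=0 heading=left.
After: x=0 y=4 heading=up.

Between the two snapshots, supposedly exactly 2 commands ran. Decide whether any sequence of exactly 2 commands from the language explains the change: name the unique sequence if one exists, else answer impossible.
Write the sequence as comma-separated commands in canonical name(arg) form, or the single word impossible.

key: order matters: swapping arc(right, 1) and straight(3) lands elsewhere
from: x=1 y=0 heading=left
[1] after arc(right, 1): x=0 y=1 heading=up
[2] after straight(3): x=0 y=4 heading=up
uniquely the one of 36 2-step routes that fits.

arc(right, 1), straight(3)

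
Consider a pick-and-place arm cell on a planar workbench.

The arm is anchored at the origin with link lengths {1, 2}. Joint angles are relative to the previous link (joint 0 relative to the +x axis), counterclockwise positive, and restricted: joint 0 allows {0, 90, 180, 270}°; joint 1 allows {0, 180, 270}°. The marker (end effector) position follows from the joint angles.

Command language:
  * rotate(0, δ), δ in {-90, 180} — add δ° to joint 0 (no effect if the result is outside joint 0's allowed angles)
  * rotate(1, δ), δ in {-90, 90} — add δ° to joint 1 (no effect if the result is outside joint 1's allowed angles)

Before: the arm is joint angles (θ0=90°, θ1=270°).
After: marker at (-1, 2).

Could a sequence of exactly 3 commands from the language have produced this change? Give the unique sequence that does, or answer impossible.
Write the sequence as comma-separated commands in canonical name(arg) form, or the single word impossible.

rotate(0, -90), rotate(0, -90), rotate(0, -90)

begin: joint angles (θ0=90°, θ1=270°)
t=1 rotate(0, -90) ⇒ joint angles (θ0=0°, θ1=270°)
t=2 rotate(0, -90) ⇒ joint angles (θ0=270°, θ1=270°)
t=3 rotate(0, -90) ⇒ joint angles (θ0=180°, θ1=270°)
no other 3-command option fits: unique.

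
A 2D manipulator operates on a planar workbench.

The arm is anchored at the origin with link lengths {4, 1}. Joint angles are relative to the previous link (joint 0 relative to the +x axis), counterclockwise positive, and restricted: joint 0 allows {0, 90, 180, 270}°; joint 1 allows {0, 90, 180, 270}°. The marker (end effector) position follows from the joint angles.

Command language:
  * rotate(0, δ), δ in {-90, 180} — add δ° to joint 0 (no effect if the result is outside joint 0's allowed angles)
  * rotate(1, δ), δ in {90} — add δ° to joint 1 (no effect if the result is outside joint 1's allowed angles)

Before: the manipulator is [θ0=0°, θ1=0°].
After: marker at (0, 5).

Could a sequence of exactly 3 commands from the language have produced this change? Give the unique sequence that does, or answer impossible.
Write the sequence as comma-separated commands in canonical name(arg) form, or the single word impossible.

initial: [θ0=0°, θ1=0°]
[1] after rotate(0, -90): [θ0=270°, θ1=0°]
[2] after rotate(0, -90): [θ0=180°, θ1=0°]
[3] after rotate(0, -90): [θ0=90°, θ1=0°]
uniquely the one of 27 3-step routes that fits.

rotate(0, -90), rotate(0, -90), rotate(0, -90)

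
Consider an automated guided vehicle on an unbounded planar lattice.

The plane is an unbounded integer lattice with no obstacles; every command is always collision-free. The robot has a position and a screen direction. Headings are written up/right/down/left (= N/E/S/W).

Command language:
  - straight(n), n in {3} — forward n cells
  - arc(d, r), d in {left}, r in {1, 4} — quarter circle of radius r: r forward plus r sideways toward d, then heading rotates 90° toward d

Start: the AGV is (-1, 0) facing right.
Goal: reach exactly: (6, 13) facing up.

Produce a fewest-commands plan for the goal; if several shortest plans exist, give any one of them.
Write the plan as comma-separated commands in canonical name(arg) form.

t0: (-1, 0) facing right
[1] after straight(3): (2, 0) facing right
[2] after arc(left, 4): (6, 4) facing up
[3] after straight(3): (6, 7) facing up
[4] after straight(3): (6, 10) facing up
[5] after straight(3): (6, 13) facing up
minimal: 5 command(s), checked below 5.

straight(3), arc(left, 4), straight(3), straight(3), straight(3)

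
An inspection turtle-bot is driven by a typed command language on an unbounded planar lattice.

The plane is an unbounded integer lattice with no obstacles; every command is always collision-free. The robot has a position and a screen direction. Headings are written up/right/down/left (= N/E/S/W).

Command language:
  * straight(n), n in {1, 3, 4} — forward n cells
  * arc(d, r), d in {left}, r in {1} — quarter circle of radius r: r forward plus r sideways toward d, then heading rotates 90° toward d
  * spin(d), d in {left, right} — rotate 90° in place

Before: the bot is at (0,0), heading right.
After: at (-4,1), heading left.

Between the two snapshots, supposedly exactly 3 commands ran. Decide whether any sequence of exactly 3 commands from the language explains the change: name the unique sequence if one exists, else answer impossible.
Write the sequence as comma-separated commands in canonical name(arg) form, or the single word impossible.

key: order matters: swapping spin(left) and straight(3) lands elsewhere
from: at (0,0), heading right
[1] after spin(left): at (0,0), heading up
[2] after arc(left, 1): at (-1,1), heading left
[3] after straight(3): at (-4,1), heading left
no rival 3-sequence matches.

spin(left), arc(left, 1), straight(3)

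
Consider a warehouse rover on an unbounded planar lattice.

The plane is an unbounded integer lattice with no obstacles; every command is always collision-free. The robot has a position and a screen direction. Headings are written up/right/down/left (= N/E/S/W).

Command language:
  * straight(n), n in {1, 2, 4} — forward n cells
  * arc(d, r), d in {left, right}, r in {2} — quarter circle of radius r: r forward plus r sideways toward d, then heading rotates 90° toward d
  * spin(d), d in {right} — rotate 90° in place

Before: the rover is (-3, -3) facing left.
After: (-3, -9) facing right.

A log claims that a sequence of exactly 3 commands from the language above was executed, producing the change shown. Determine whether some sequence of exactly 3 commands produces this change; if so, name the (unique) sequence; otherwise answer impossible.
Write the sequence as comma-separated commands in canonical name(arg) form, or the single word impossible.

arc(left, 2), straight(2), arc(left, 2)

key: cell and facing (now E) both changed — the 3 commands mix motion and turning
t0: (-3, -3) facing left
[1] after arc(left, 2): (-5, -5) facing down
[2] after straight(2): (-5, -7) facing down
[3] after arc(left, 2): (-3, -9) facing right
no other 3-command option fits: unique.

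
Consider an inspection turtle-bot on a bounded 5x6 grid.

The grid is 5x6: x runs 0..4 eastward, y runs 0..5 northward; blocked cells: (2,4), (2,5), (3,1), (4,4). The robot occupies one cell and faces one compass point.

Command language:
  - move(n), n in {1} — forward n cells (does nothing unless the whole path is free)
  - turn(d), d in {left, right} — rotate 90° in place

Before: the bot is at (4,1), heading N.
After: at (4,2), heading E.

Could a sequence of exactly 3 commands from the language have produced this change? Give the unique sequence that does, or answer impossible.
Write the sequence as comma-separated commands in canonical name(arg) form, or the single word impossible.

key: the second move(1) would leave the grid, so it does nothing
from: at (4,1), heading N
1. move(1) → at (4,2), heading N
2. turn(right) → at (4,2), heading E
3. move(1) → at (4,2), heading E
uniquely the one of 27 3-step routes that fits.

move(1), turn(right), move(1)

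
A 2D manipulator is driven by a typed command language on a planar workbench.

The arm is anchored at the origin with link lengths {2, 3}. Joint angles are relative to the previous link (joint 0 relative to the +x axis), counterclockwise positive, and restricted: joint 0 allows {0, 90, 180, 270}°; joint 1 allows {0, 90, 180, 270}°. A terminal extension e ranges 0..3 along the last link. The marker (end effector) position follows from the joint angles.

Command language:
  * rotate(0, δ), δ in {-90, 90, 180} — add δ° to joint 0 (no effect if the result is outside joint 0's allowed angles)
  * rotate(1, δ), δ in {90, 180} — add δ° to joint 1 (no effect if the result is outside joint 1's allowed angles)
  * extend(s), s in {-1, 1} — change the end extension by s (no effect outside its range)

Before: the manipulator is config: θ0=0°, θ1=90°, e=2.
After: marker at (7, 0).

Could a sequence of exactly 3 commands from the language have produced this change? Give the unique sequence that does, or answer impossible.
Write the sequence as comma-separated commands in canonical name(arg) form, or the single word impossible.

rotate(1, 90), rotate(1, 90), rotate(1, 90)

initial: config: θ0=0°, θ1=90°, e=2
t=1 rotate(1, 90) ⇒ config: θ0=0°, θ1=180°, e=2
t=2 rotate(1, 90) ⇒ config: θ0=0°, θ1=270°, e=2
t=3 rotate(1, 90) ⇒ config: θ0=0°, θ1=0°, e=2
uniquely the one of 343 3-step routes that fits.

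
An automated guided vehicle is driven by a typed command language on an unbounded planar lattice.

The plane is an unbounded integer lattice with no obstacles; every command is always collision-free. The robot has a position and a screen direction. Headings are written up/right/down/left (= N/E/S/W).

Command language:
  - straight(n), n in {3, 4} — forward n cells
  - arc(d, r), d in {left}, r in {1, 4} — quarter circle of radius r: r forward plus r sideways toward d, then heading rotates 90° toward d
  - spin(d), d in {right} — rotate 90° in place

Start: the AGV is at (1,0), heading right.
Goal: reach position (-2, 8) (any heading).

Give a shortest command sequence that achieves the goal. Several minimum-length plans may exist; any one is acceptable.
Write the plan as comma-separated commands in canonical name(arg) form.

start: at (1,0), heading right
[1] after arc(left, 4): at (5,4), heading up
[2] after arc(left, 4): at (1,8), heading left
[3] after straight(3): at (-2,8), heading left
nothing shorter than 3 reaches the goal.

arc(left, 4), arc(left, 4), straight(3)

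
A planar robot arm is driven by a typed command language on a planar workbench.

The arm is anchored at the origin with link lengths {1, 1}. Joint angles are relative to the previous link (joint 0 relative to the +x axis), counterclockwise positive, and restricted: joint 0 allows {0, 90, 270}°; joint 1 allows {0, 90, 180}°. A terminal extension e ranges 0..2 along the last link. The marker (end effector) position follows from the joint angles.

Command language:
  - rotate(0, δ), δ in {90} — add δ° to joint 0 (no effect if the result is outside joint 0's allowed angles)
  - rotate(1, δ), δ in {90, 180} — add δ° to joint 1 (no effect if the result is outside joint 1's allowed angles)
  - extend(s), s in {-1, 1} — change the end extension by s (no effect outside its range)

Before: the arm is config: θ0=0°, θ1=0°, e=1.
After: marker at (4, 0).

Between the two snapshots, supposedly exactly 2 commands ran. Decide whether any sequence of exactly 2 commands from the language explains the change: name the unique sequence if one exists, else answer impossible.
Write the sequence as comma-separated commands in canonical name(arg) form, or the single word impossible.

extend(1), extend(1)

begin: config: θ0=0°, θ1=0°, e=1
[1] after extend(1): config: θ0=0°, θ1=0°, e=2
[2] after extend(1): config: θ0=0°, θ1=0°, e=2
all 25 alternatives checked — unique.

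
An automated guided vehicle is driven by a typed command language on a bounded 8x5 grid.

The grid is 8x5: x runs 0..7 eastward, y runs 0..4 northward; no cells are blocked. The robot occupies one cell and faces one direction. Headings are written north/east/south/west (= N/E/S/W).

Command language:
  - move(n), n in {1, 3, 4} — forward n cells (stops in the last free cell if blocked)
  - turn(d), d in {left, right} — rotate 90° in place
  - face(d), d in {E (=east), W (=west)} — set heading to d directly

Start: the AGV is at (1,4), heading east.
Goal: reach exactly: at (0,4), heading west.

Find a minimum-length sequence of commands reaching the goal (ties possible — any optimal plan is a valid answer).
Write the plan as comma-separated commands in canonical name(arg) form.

initial: at (1,4), heading east
t=1 face(W) ⇒ at (1,4), heading west
t=2 move(4) ⇒ at (0,4), heading west
nothing shorter than 2 reaches the goal.

face(W), move(4)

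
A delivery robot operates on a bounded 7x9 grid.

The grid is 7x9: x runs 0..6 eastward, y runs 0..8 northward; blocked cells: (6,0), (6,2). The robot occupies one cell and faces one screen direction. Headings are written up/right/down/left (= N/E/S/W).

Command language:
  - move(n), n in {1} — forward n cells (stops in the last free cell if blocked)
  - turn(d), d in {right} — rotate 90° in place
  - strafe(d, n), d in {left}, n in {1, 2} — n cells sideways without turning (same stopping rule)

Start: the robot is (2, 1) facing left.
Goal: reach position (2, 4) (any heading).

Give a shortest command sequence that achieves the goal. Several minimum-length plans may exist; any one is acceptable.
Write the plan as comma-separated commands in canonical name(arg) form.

t0: (2, 1) facing left
[1] after turn(right): (2, 1) facing up
[2] after turn(right): (2, 1) facing right
[3] after strafe(left, 1): (2, 2) facing right
[4] after strafe(left, 2): (2, 4) facing right
shorter routes all fall short; 4 is best.

turn(right), turn(right), strafe(left, 1), strafe(left, 2)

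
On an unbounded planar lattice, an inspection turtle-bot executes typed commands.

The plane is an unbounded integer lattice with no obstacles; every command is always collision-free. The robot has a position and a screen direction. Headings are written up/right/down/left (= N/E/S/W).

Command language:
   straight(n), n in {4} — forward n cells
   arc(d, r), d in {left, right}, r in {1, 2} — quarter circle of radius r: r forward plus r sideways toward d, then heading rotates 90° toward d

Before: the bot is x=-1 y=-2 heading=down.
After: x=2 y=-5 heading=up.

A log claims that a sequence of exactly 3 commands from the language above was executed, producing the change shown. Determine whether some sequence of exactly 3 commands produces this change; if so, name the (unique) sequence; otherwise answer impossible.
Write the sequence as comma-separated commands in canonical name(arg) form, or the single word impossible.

key: order matters: swapping straight(4) and arc(left, 2) lands elsewhere
t0: x=-1 y=-2 heading=down
1. straight(4) → x=-1 y=-6 heading=down
2. arc(left, 1) → x=0 y=-7 heading=right
3. arc(left, 2) → x=2 y=-5 heading=up
uniquely the one of 125 3-step routes that fits.

straight(4), arc(left, 1), arc(left, 2)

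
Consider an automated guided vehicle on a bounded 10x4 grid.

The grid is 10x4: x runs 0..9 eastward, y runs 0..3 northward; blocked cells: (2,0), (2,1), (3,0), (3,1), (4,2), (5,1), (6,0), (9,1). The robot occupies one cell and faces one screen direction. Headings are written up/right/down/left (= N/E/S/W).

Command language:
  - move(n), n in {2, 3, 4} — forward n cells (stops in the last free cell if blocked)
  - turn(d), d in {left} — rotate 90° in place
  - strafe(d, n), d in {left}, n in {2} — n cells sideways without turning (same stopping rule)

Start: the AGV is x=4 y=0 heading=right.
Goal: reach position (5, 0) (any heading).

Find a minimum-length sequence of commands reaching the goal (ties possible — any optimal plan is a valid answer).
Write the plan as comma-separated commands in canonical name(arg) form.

begin: x=4 y=0 heading=right
t=1 move(3) ⇒ x=5 y=0 heading=right
no 0-step plan works, so 1 is optimal.

move(3)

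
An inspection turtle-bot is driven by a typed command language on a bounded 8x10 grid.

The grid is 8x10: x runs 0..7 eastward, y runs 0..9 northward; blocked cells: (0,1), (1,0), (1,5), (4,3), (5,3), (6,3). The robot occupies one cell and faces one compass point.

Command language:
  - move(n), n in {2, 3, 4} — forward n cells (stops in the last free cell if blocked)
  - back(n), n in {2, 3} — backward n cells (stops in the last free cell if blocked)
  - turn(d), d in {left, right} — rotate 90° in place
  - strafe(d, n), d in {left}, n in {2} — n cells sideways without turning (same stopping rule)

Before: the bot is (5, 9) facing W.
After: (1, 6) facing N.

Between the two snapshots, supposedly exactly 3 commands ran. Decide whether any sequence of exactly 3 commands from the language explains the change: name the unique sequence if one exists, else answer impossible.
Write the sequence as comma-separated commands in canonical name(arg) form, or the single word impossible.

key: order matters: swapping move(4) and back(3) lands elsewhere
from: (5, 9) facing W
t=1 move(4) ⇒ (1, 9) facing W
t=2 turn(right) ⇒ (1, 9) facing N
t=3 back(3) ⇒ (1, 6) facing N
no rival 3-sequence matches.

move(4), turn(right), back(3)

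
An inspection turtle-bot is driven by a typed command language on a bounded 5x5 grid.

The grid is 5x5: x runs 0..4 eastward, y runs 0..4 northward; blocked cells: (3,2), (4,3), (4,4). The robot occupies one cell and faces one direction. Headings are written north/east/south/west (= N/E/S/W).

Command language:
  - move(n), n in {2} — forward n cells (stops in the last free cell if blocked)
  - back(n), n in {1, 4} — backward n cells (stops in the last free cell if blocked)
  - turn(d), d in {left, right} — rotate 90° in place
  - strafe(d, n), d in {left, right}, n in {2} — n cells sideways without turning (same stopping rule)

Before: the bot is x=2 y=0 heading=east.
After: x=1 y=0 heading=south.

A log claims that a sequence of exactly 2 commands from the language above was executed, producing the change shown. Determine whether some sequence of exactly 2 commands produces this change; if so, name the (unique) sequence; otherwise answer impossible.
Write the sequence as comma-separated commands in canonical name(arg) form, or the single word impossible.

key: position moved to (1,0) AND the heading swung to S — translation plus rotation needed
start: x=2 y=0 heading=east
step 1 (back(1)): x=1 y=0 heading=east
step 2 (turn(right)): x=1 y=0 heading=south
no other 2-command option fits: unique.

back(1), turn(right)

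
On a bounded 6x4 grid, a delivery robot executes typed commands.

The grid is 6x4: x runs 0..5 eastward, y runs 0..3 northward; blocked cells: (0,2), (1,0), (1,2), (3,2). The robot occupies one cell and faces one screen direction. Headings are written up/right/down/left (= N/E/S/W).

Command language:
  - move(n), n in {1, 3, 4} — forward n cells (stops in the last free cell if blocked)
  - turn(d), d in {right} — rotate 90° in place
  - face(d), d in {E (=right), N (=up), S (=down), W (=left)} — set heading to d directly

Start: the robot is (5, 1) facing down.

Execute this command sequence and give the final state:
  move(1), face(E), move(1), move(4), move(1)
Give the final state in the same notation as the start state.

from: (5, 1) facing down
[1] after move(1): (5, 0) facing down
[2] after face(E): (5, 0) facing right
[3] after move(1): (5, 0) facing right
[4] after move(4): (5, 0) facing right
[5] after move(1): (5, 0) facing right

(5, 0) facing right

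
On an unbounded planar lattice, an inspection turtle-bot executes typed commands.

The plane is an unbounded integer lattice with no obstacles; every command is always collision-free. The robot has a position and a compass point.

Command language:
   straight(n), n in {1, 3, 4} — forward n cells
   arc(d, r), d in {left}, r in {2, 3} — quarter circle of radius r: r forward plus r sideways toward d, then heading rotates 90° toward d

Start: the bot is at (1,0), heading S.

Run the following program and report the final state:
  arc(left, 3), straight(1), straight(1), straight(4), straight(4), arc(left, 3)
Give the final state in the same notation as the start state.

at (17,0), heading N

from: at (1,0), heading S
1. arc(left, 3) → at (4,-3), heading E
2. straight(1) → at (5,-3), heading E
3. straight(1) → at (6,-3), heading E
4. straight(4) → at (10,-3), heading E
5. straight(4) → at (14,-3), heading E
6. arc(left, 3) → at (17,0), heading N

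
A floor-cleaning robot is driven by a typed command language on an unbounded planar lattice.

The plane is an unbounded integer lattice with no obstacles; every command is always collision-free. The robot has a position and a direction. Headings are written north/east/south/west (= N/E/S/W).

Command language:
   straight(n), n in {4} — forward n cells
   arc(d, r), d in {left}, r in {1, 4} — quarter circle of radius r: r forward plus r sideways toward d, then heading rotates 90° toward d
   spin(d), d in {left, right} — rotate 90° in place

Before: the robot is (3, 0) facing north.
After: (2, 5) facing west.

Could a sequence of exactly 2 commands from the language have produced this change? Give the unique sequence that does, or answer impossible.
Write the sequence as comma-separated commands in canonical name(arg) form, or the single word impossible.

straight(4), arc(left, 1)

key: running arc(left, 1) before straight(4) would end elsewhere — order is forced
from: (3, 0) facing north
1. straight(4) → (3, 4) facing north
2. arc(left, 1) → (2, 5) facing west
all 25 alternatives checked — unique.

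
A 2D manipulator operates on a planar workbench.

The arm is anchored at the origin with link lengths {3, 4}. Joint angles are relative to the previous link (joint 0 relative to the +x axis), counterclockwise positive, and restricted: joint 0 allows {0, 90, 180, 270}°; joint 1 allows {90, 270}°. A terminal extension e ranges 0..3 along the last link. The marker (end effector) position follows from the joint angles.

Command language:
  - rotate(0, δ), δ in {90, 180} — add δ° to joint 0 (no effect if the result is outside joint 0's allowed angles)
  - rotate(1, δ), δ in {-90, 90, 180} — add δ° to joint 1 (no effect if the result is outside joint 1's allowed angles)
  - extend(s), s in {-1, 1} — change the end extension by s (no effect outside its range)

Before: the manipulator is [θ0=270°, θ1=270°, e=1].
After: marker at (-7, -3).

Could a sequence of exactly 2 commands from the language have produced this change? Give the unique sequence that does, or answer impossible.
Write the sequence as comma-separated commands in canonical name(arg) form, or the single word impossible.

extend(1), extend(1)

begin: [θ0=270°, θ1=270°, e=1]
1. extend(1) → [θ0=270°, θ1=270°, e=2]
2. extend(1) → [θ0=270°, θ1=270°, e=3]
uniquely the one of 49 2-step routes that fits.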